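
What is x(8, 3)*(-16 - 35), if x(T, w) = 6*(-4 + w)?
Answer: 306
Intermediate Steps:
x(T, w) = -24 + 6*w
x(8, 3)*(-16 - 35) = (-24 + 6*3)*(-16 - 35) = (-24 + 18)*(-51) = -6*(-51) = 306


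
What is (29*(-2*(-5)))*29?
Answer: 8410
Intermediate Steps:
(29*(-2*(-5)))*29 = (29*10)*29 = 290*29 = 8410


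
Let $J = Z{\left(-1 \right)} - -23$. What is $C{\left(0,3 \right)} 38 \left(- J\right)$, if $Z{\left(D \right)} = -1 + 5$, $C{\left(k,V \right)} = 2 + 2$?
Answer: $-4104$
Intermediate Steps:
$C{\left(k,V \right)} = 4$
$Z{\left(D \right)} = 4$
$J = 27$ ($J = 4 - -23 = 4 + 23 = 27$)
$C{\left(0,3 \right)} 38 \left(- J\right) = 4 \cdot 38 \left(\left(-1\right) 27\right) = 152 \left(-27\right) = -4104$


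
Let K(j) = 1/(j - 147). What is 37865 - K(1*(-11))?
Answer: 5982671/158 ≈ 37865.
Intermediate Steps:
K(j) = 1/(-147 + j)
37865 - K(1*(-11)) = 37865 - 1/(-147 + 1*(-11)) = 37865 - 1/(-147 - 11) = 37865 - 1/(-158) = 37865 - 1*(-1/158) = 37865 + 1/158 = 5982671/158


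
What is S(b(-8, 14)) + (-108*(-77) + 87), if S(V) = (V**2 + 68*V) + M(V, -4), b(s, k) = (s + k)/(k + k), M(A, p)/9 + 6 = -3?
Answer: 1633977/196 ≈ 8336.6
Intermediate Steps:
M(A, p) = -81 (M(A, p) = -54 + 9*(-3) = -54 - 27 = -81)
b(s, k) = (k + s)/(2*k) (b(s, k) = (k + s)/((2*k)) = (k + s)*(1/(2*k)) = (k + s)/(2*k))
S(V) = -81 + V**2 + 68*V (S(V) = (V**2 + 68*V) - 81 = -81 + V**2 + 68*V)
S(b(-8, 14)) + (-108*(-77) + 87) = (-81 + ((1/2)*(14 - 8)/14)**2 + 68*((1/2)*(14 - 8)/14)) + (-108*(-77) + 87) = (-81 + ((1/2)*(1/14)*6)**2 + 68*((1/2)*(1/14)*6)) + (8316 + 87) = (-81 + (3/14)**2 + 68*(3/14)) + 8403 = (-81 + 9/196 + 102/7) + 8403 = -13011/196 + 8403 = 1633977/196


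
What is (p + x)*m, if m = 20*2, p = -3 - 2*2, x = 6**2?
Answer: 1160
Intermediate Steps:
x = 36
p = -7 (p = -3 - 4 = -7)
m = 40
(p + x)*m = (-7 + 36)*40 = 29*40 = 1160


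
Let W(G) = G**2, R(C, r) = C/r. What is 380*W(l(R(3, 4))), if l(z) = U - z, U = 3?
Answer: 7695/4 ≈ 1923.8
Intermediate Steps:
l(z) = 3 - z
380*W(l(R(3, 4))) = 380*(3 - 3/4)**2 = 380*(9/4)**2 = 380*(81/16) = 7695/4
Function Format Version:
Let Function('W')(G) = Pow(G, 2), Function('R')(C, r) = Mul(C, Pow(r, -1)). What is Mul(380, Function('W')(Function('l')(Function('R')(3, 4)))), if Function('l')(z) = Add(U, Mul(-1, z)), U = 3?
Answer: Rational(7695, 4) ≈ 1923.8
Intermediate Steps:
Function('l')(z) = Add(3, Mul(-1, z))
Mul(380, Function('W')(Function('l')(Function('R')(3, 4)))) = Mul(380, Pow(Add(3, Mul(-1, Mul(3, Pow(4, -1)))), 2)) = Mul(380, Pow(Add(3, Mul(-1, Mul(3, Rational(1, 4)))), 2)) = Mul(380, Pow(Add(3, Mul(-1, Rational(3, 4))), 2)) = Mul(380, Pow(Add(3, Rational(-3, 4)), 2)) = Mul(380, Pow(Rational(9, 4), 2)) = Mul(380, Rational(81, 16)) = Rational(7695, 4)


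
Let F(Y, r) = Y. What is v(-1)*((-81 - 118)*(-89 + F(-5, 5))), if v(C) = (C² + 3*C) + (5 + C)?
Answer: 37412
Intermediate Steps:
v(C) = 5 + C² + 4*C
v(-1)*((-81 - 118)*(-89 + F(-5, 5))) = (5 + (-1)² + 4*(-1))*((-81 - 118)*(-89 - 5)) = (5 + 1 - 4)*(-199*(-94)) = 2*18706 = 37412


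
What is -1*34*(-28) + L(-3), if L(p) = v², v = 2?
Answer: 956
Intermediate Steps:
L(p) = 4 (L(p) = 2² = 4)
-1*34*(-28) + L(-3) = -1*34*(-28) + 4 = -34*(-28) + 4 = 952 + 4 = 956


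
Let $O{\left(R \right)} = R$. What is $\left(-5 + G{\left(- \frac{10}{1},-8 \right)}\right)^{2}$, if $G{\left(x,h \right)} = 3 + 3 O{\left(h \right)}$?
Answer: $676$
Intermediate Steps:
$G{\left(x,h \right)} = 3 + 3 h$
$\left(-5 + G{\left(- \frac{10}{1},-8 \right)}\right)^{2} = \left(-5 + \left(3 + 3 \left(-8\right)\right)\right)^{2} = \left(-5 + \left(3 - 24\right)\right)^{2} = \left(-5 - 21\right)^{2} = \left(-26\right)^{2} = 676$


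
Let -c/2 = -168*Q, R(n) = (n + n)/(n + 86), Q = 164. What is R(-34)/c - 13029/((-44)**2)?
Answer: -583336445/86678592 ≈ -6.7299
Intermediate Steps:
R(n) = 2*n/(86 + n) (R(n) = (2*n)/(86 + n) = 2*n/(86 + n))
c = 55104 (c = -(-336)*164 = -2*(-27552) = 55104)
R(-34)/c - 13029/((-44)**2) = (2*(-34)/(86 - 34))/55104 - 13029/((-44)**2) = (2*(-34)/52)*(1/55104) - 13029/1936 = (2*(-34)*(1/52))*(1/55104) - 13029*1/1936 = -17/13*1/55104 - 13029/1936 = -17/716352 - 13029/1936 = -583336445/86678592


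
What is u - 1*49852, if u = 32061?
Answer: -17791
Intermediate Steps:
u - 1*49852 = 32061 - 1*49852 = 32061 - 49852 = -17791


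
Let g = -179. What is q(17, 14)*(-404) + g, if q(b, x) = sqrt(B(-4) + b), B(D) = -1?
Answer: -1795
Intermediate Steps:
q(b, x) = sqrt(-1 + b)
q(17, 14)*(-404) + g = sqrt(-1 + 17)*(-404) - 179 = sqrt(16)*(-404) - 179 = 4*(-404) - 179 = -1616 - 179 = -1795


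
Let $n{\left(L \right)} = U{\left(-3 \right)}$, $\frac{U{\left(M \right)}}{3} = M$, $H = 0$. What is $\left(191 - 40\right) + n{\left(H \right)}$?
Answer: $142$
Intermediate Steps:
$U{\left(M \right)} = 3 M$
$n{\left(L \right)} = -9$ ($n{\left(L \right)} = 3 \left(-3\right) = -9$)
$\left(191 - 40\right) + n{\left(H \right)} = \left(191 - 40\right) - 9 = 151 - 9 = 142$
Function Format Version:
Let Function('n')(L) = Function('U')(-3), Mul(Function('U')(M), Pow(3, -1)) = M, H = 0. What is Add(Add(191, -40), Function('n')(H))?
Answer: 142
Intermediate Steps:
Function('U')(M) = Mul(3, M)
Function('n')(L) = -9 (Function('n')(L) = Mul(3, -3) = -9)
Add(Add(191, -40), Function('n')(H)) = Add(Add(191, -40), -9) = Add(151, -9) = 142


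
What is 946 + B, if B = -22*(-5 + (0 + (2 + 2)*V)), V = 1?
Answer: 968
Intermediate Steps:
B = 22 (B = -22*(-5 + (0 + (2 + 2)*1)) = -22*(-5 + (0 + 4*1)) = -22*(-5 + (0 + 4)) = -22*(-5 + 4) = -22*(-1) = 22)
946 + B = 946 + 22 = 968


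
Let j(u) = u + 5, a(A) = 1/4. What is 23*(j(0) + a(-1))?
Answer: 483/4 ≈ 120.75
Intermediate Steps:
a(A) = ¼
j(u) = 5 + u
23*(j(0) + a(-1)) = 23*((5 + 0) + ¼) = 23*(5 + ¼) = 23*(21/4) = 483/4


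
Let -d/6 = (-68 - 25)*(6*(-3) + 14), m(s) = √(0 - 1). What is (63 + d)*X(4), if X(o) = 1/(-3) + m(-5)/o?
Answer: 723 - 2169*I/4 ≈ 723.0 - 542.25*I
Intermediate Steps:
m(s) = I (m(s) = √(-1) = I)
d = -2232 (d = -6*(-68 - 25)*(6*(-3) + 14) = -(-558)*(-18 + 14) = -(-558)*(-4) = -6*372 = -2232)
X(o) = -⅓ + I/o (X(o) = 1/(-3) + I/o = 1*(-⅓) + I/o = -⅓ + I/o)
(63 + d)*X(4) = (63 - 2232)*((I - ⅓*4)/4) = -2169*(I - 4/3)/4 = -2169*(-4/3 + I)/4 = -2169*(-⅓ + I/4) = 723 - 2169*I/4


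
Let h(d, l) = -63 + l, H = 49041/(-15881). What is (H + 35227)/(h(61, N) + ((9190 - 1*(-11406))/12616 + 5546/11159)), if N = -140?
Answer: -1036212432024724/5909181252417 ≈ -175.36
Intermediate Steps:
H = -49041/15881 (H = 49041*(-1/15881) = -49041/15881 ≈ -3.0880)
(H + 35227)/(h(61, N) + ((9190 - 1*(-11406))/12616 + 5546/11159)) = (-49041/15881 + 35227)/((-63 - 140) + ((9190 - 1*(-11406))/12616 + 5546/11159)) = 559390946/(15881*(-203 + ((9190 + 11406)*(1/12616) + 5546*(1/11159)))) = 559390946/(15881*(-203 + (20596*(1/12616) + 5546/11159))) = 559390946/(15881*(-203 + (271/166 + 5546/11159))) = 559390946/(15881*(-203 + 3944725/1852394)) = 559390946/(15881*(-372091257/1852394)) = (559390946/15881)*(-1852394/372091257) = -1036212432024724/5909181252417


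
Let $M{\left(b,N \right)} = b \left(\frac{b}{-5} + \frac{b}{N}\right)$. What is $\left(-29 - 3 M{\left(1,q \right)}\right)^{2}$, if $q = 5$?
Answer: $841$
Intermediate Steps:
$M{\left(b,N \right)} = b \left(- \frac{b}{5} + \frac{b}{N}\right)$ ($M{\left(b,N \right)} = b \left(b \left(- \frac{1}{5}\right) + \frac{b}{N}\right) = b \left(- \frac{b}{5} + \frac{b}{N}\right)$)
$\left(-29 - 3 M{\left(1,q \right)}\right)^{2} = \left(-29 - 3 \frac{1^{2} \left(5 - 5\right)}{5 \cdot 5}\right)^{2} = \left(-29 - 3 \cdot \frac{1}{5} \cdot \frac{1}{5} \cdot 1 \left(5 - 5\right)\right)^{2} = \left(-29 - 3 \cdot \frac{1}{5} \cdot \frac{1}{5} \cdot 1 \cdot 0\right)^{2} = \left(-29 - 0\right)^{2} = \left(-29 + 0\right)^{2} = \left(-29\right)^{2} = 841$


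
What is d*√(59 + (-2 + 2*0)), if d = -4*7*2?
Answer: -56*√57 ≈ -422.79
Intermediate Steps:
d = -56 (d = -28*2 = -56)
d*√(59 + (-2 + 2*0)) = -56*√(59 + (-2 + 2*0)) = -56*√(59 + (-2 + 0)) = -56*√(59 - 2) = -56*√57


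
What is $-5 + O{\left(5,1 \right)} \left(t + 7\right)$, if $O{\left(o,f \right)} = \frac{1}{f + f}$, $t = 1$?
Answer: $-1$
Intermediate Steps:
$O{\left(o,f \right)} = \frac{1}{2 f}$
$-5 + O{\left(5,1 \right)} \left(t + 7\right) = -5 + \frac{1}{2 \cdot 1} \left(1 + 7\right) = -5 + \frac{1}{2} \cdot 1 \cdot 8 = -5 + \frac{1}{2} \cdot 8 = -5 + 4 = -1$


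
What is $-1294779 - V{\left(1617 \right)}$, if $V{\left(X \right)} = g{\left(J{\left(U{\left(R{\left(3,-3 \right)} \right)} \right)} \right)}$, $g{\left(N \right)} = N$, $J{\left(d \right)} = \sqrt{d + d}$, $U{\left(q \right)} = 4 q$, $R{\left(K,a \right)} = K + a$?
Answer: $-1294779$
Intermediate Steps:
$J{\left(d \right)} = \sqrt{2} \sqrt{d}$ ($J{\left(d \right)} = \sqrt{2 d} = \sqrt{2} \sqrt{d}$)
$V{\left(X \right)} = 0$ ($V{\left(X \right)} = \sqrt{2} \sqrt{4 \left(3 - 3\right)} = \sqrt{2} \sqrt{4 \cdot 0} = \sqrt{2} \sqrt{0} = \sqrt{2} \cdot 0 = 0$)
$-1294779 - V{\left(1617 \right)} = -1294779 - 0 = -1294779 + 0 = -1294779$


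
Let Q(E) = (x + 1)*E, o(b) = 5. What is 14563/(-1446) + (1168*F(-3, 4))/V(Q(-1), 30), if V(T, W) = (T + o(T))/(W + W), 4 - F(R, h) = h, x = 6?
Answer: -14563/1446 ≈ -10.071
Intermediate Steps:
F(R, h) = 4 - h
Q(E) = 7*E (Q(E) = (6 + 1)*E = 7*E)
V(T, W) = (5 + T)/(2*W) (V(T, W) = (T + 5)/(W + W) = (5 + T)/((2*W)) = (5 + T)*(1/(2*W)) = (5 + T)/(2*W))
14563/(-1446) + (1168*F(-3, 4))/V(Q(-1), 30) = 14563/(-1446) + (1168*(4 - 1*4))/(((1/2)*(5 + 7*(-1))/30)) = 14563*(-1/1446) + (1168*(4 - 4))/(((1/2)*(1/30)*(5 - 7))) = -14563/1446 + (1168*0)/(((1/2)*(1/30)*(-2))) = -14563/1446 + 0/(-1/30) = -14563/1446 + 0*(-30) = -14563/1446 + 0 = -14563/1446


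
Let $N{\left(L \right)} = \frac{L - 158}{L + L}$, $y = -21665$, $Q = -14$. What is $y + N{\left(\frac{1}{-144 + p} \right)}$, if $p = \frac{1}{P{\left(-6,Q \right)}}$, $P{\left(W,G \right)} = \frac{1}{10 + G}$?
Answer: $- \frac{19945}{2} \approx -9972.5$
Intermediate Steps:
$p = -4$ ($p = \frac{1}{\frac{1}{10 - 14}} = \frac{1}{\frac{1}{-4}} = \frac{1}{- \frac{1}{4}} = -4$)
$N{\left(L \right)} = \frac{-158 + L}{2 L}$
$y + N{\left(\frac{1}{-144 + p} \right)} = -21665 + \frac{-158 + \frac{1}{-144 - 4}}{2 \frac{1}{-144 - 4}} = -21665 + \frac{-158 + \frac{1}{-148}}{2 \frac{1}{-148}} = -21665 + \frac{-158 - \frac{1}{148}}{2 \left(- \frac{1}{148}\right)} = -21665 + \frac{1}{2} \left(-148\right) \left(- \frac{23385}{148}\right) = -21665 + \frac{23385}{2} = - \frac{19945}{2}$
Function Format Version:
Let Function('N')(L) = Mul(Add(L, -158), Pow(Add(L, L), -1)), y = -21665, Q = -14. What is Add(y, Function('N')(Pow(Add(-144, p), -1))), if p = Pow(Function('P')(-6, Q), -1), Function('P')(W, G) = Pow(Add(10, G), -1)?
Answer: Rational(-19945, 2) ≈ -9972.5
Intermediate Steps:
p = -4 (p = Pow(Pow(Add(10, -14), -1), -1) = Pow(Pow(-4, -1), -1) = Pow(Rational(-1, 4), -1) = -4)
Function('N')(L) = Mul(Rational(1, 2), Pow(L, -1), Add(-158, L)) (Function('N')(L) = Mul(Add(-158, L), Pow(Mul(2, L), -1)) = Mul(Add(-158, L), Mul(Rational(1, 2), Pow(L, -1))) = Mul(Rational(1, 2), Pow(L, -1), Add(-158, L)))
Add(y, Function('N')(Pow(Add(-144, p), -1))) = Add(-21665, Mul(Rational(1, 2), Pow(Pow(Add(-144, -4), -1), -1), Add(-158, Pow(Add(-144, -4), -1)))) = Add(-21665, Mul(Rational(1, 2), Pow(Pow(-148, -1), -1), Add(-158, Pow(-148, -1)))) = Add(-21665, Mul(Rational(1, 2), Pow(Rational(-1, 148), -1), Add(-158, Rational(-1, 148)))) = Add(-21665, Mul(Rational(1, 2), -148, Rational(-23385, 148))) = Add(-21665, Rational(23385, 2)) = Rational(-19945, 2)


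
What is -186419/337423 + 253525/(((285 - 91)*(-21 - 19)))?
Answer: -17398355503/523680496 ≈ -33.223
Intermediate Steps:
-186419/337423 + 253525/(((285 - 91)*(-21 - 19))) = -186419*1/337423 + 253525/((194*(-40))) = -186419/337423 + 253525/(-7760) = -186419/337423 + 253525*(-1/7760) = -186419/337423 - 50705/1552 = -17398355503/523680496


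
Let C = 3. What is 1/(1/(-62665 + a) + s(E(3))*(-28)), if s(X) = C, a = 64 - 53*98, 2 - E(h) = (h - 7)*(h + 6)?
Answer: -67795/5694781 ≈ -0.011905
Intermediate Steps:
E(h) = 2 - (-7 + h)*(6 + h) (E(h) = 2 - (h - 7)*(h + 6) = 2 - (-7 + h)*(6 + h))
a = -5130 (a = 64 - 5194 = -5130)
s(X) = 3
1/(1/(-62665 + a) + s(E(3))*(-28)) = 1/(1/(-62665 - 5130) + 3*(-28)) = 1/(1/(-67795) - 84) = 1/(-1/67795 - 84) = 1/(-5694781/67795) = -67795/5694781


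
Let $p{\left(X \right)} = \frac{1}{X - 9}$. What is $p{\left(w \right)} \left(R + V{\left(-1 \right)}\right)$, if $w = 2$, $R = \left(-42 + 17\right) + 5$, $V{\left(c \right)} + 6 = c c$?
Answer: $\frac{25}{7} \approx 3.5714$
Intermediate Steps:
$V{\left(c \right)} = -6 + c^{2}$ ($V{\left(c \right)} = -6 + c c = -6 + c^{2}$)
$R = -20$ ($R = -25 + 5 = -20$)
$p{\left(X \right)} = \frac{1}{-9 + X}$
$p{\left(w \right)} \left(R + V{\left(-1 \right)}\right) = \frac{-20 - \left(6 - \left(-1\right)^{2}\right)}{-9 + 2} = \frac{-20 + \left(-6 + 1\right)}{-7} = - \frac{-20 - 5}{7} = \left(- \frac{1}{7}\right) \left(-25\right) = \frac{25}{7}$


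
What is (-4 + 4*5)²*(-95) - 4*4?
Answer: -24336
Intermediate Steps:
(-4 + 4*5)²*(-95) - 4*4 = (-4 + 20)²*(-95) - 16 = 16²*(-95) - 16 = 256*(-95) - 16 = -24320 - 16 = -24336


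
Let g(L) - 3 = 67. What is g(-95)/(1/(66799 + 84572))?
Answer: 10595970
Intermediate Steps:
g(L) = 70 (g(L) = 3 + 67 = 70)
g(-95)/(1/(66799 + 84572)) = 70/(1/(66799 + 84572)) = 70/(1/151371) = 70*151371 = 10595970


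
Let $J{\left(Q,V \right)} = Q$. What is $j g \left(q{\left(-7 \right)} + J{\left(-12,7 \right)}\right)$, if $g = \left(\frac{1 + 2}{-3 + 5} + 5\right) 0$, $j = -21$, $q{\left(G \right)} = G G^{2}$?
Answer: $0$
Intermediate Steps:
$q{\left(G \right)} = G^{3}$
$g = 0$ ($g = \left(\frac{3}{2} + 5\right) 0 = \frac{13}{2} \cdot 0 = 0$)
$j g \left(q{\left(-7 \right)} + J{\left(-12,7 \right)}\right) = \left(-21\right) 0 \left(\left(-7\right)^{3} - 12\right) = 0 \left(-343 - 12\right) = 0 \left(-355\right) = 0$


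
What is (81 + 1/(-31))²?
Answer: 6300100/961 ≈ 6555.8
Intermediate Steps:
(81 + 1/(-31))² = (81 - 1/31)² = (2510/31)² = 6300100/961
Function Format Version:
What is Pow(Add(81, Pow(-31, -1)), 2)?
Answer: Rational(6300100, 961) ≈ 6555.8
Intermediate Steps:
Pow(Add(81, Pow(-31, -1)), 2) = Pow(Add(81, Rational(-1, 31)), 2) = Pow(Rational(2510, 31), 2) = Rational(6300100, 961)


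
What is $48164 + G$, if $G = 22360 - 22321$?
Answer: $48203$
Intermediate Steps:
$G = 39$ ($G = 22360 - 22321 = 39$)
$48164 + G = 48164 + 39 = 48203$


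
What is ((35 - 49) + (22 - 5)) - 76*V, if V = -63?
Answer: 4791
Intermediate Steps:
((35 - 49) + (22 - 5)) - 76*V = ((35 - 49) + (22 - 5)) - 76*(-63) = (-14 + 17) + 4788 = 3 + 4788 = 4791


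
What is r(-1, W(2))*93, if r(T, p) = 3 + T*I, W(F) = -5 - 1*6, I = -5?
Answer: 744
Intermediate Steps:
W(F) = -11 (W(F) = -5 - 6 = -11)
r(T, p) = 3 - 5*T (r(T, p) = 3 + T*(-5) = 3 - 5*T)
r(-1, W(2))*93 = (3 - 5*(-1))*93 = (3 + 5)*93 = 8*93 = 744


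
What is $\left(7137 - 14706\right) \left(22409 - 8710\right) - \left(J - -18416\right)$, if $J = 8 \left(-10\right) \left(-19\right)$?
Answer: $-103707667$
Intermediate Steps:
$J = 1520$ ($J = \left(-80\right) \left(-19\right) = 1520$)
$\left(7137 - 14706\right) \left(22409 - 8710\right) - \left(J - -18416\right) = \left(7137 - 14706\right) \left(22409 - 8710\right) - \left(1520 - -18416\right) = \left(-7569\right) 13699 - \left(1520 + 18416\right) = -103687731 - 19936 = -103707667$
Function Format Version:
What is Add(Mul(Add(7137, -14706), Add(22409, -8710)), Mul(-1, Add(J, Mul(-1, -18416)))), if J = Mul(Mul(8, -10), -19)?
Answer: -103707667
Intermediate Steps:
J = 1520 (J = Mul(-80, -19) = 1520)
Add(Mul(Add(7137, -14706), Add(22409, -8710)), Mul(-1, Add(J, Mul(-1, -18416)))) = Add(Mul(Add(7137, -14706), Add(22409, -8710)), Mul(-1, Add(1520, Mul(-1, -18416)))) = Add(Mul(-7569, 13699), Mul(-1, Add(1520, 18416))) = Add(-103687731, Mul(-1, 19936)) = Add(-103687731, -19936) = -103707667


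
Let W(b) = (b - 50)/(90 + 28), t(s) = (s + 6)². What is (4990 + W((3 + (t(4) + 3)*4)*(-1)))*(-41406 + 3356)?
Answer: -11193453875/59 ≈ -1.8972e+8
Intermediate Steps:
t(s) = (6 + s)²
W(b) = -25/59 + b/118 (W(b) = (-50 + b)/118 = (-50 + b)*(1/118) = -25/59 + b/118)
(4990 + W((3 + (t(4) + 3)*4)*(-1)))*(-41406 + 3356) = (4990 + (-25/59 + ((3 + ((6 + 4)² + 3)*4)*(-1))/118))*(-41406 + 3356) = (4990 + (-25/59 + ((3 + (10² + 3)*4)*(-1))/118))*(-38050) = (4990 + (-25/59 + ((3 + (100 + 3)*4)*(-1))/118))*(-38050) = (4990 + (-25/59 + ((3 + 103*4)*(-1))/118))*(-38050) = (4990 + (-25/59 + ((3 + 412)*(-1))/118))*(-38050) = (4990 + (-25/59 + (415*(-1))/118))*(-38050) = (4990 + (-25/59 + (1/118)*(-415)))*(-38050) = (4990 + (-25/59 - 415/118))*(-38050) = (4990 - 465/118)*(-38050) = (588355/118)*(-38050) = -11193453875/59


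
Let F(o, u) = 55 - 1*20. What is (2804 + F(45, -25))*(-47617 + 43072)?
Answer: -12903255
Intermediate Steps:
F(o, u) = 35 (F(o, u) = 55 - 20 = 35)
(2804 + F(45, -25))*(-47617 + 43072) = (2804 + 35)*(-47617 + 43072) = 2839*(-4545) = -12903255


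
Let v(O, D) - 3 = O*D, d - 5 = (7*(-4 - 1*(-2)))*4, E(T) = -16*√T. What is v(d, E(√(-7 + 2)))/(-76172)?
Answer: -3/76172 - 204*5^(¼)*√I/19043 ≈ -0.011367 - 0.011327*I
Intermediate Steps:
d = -51 (d = 5 + (7*(-4 - 1*(-2)))*4 = 5 + (7*(-4 + 2))*4 = 5 + (7*(-2))*4 = 5 - 14*4 = 5 - 56 = -51)
v(O, D) = 3 + D*O (v(O, D) = 3 + O*D = 3 + D*O)
v(d, E(√(-7 + 2)))/(-76172) = (3 - 16*(-7 + 2)^(¼)*(-51))/(-76172) = (3 - 16*(-5)^(¼)*(-51))*(-1/76172) = (3 - 16*5^(¼)*√I*(-51))*(-1/76172) = (3 + 816*5^(¼)*√I)*(-1/76172) = -3/76172 - 204*5^(¼)*√I/19043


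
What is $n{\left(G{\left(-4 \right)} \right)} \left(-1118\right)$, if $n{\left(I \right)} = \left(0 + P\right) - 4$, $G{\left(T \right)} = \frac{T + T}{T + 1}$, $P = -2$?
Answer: $6708$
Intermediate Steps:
$G{\left(T \right)} = \frac{2 T}{1 + T}$
$n{\left(I \right)} = -6$ ($n{\left(I \right)} = \left(0 - 2\right) - 4 = -2 - 4 = -6$)
$n{\left(G{\left(-4 \right)} \right)} \left(-1118\right) = \left(-6\right) \left(-1118\right) = 6708$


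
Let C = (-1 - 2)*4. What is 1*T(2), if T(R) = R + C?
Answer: -10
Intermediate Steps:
C = -12 (C = -3*4 = -12)
T(R) = -12 + R (T(R) = R - 12 = -12 + R)
1*T(2) = 1*(-12 + 2) = 1*(-10) = -10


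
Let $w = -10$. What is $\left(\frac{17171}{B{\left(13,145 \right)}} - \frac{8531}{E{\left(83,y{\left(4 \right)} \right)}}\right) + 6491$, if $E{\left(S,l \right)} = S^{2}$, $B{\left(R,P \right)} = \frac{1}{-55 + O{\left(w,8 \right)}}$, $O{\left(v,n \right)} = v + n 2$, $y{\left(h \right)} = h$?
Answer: $- \frac{5751551963}{6889} \approx -8.3489 \cdot 10^{5}$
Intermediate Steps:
$O{\left(v,n \right)} = v + 2 n$
$B{\left(R,P \right)} = - \frac{1}{49}$ ($B{\left(R,P \right)} = \frac{1}{-55 + \left(-10 + 2 \cdot 8\right)} = \frac{1}{-55 + \left(-10 + 16\right)} = \frac{1}{-55 + 6} = \frac{1}{-49} = - \frac{1}{49}$)
$\left(\frac{17171}{B{\left(13,145 \right)}} - \frac{8531}{E{\left(83,y{\left(4 \right)} \right)}}\right) + 6491 = \left(\frac{17171}{- \frac{1}{49}} - \frac{8531}{83^{2}}\right) + 6491 = \left(17171 \left(-49\right) - \frac{8531}{6889}\right) + 6491 = \left(-841379 - \frac{8531}{6889}\right) + 6491 = - \frac{5796268462}{6889} + 6491 = - \frac{5751551963}{6889}$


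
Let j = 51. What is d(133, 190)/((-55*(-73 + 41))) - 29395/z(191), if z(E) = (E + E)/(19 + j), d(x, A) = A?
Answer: -181069571/33616 ≈ -5386.4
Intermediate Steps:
z(E) = E/35 (z(E) = (E + E)/(19 + 51) = (2*E)/70 = (2*E)*(1/70) = E/35)
d(133, 190)/((-55*(-73 + 41))) - 29395/z(191) = 190/((-55*(-73 + 41))) - 29395/((1/35)*191) = 190/((-55*(-32))) - 29395/191/35 = 190/1760 - 29395*35/191 = 190*(1/1760) - 1028825/191 = 19/176 - 1028825/191 = -181069571/33616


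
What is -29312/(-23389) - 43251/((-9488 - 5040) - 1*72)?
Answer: 1439552839/341479400 ≈ 4.2156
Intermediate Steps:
-29312/(-23389) - 43251/((-9488 - 5040) - 1*72) = -29312*(-1/23389) - 43251/(-14528 - 72) = 29312/23389 - 43251/(-14600) = 29312/23389 - 43251*(-1/14600) = 29312/23389 + 43251/14600 = 1439552839/341479400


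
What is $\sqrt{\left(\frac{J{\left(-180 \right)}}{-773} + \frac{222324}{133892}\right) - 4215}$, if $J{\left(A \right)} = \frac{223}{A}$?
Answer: $\frac{i \sqrt{2538733213465871947745}}{776238870} \approx 64.91 i$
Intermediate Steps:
$\sqrt{\left(\frac{J{\left(-180 \right)}}{-773} + \frac{222324}{133892}\right) - 4215} = \sqrt{\left(\frac{223 \frac{1}{-180}}{-773} + \frac{222324}{133892}\right) - 4215} = \sqrt{\left(223 \left(- \frac{1}{180}\right) \left(- \frac{1}{773}\right) + 222324 \cdot \frac{1}{133892}\right) - 4215} = \sqrt{\left(\left(- \frac{223}{180}\right) \left(- \frac{1}{773}\right) + \frac{55581}{33473}\right) - 4215} = \sqrt{\left(\frac{223}{139140} + \frac{55581}{33473}\right) - 4215} = \sqrt{\frac{7741004819}{4657433220} - 4215} = \sqrt{- \frac{19623340017481}{4657433220}} = \frac{i \sqrt{2538733213465871947745}}{776238870}$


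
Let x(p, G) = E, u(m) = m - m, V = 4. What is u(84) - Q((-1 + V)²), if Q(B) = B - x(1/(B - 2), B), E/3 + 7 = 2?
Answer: -24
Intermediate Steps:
E = -15 (E = -21 + 3*2 = -21 + 6 = -15)
u(m) = 0
x(p, G) = -15
Q(B) = 15 + B (Q(B) = B - 1*(-15) = B + 15 = 15 + B)
u(84) - Q((-1 + V)²) = 0 - (15 + (-1 + 4)²) = 0 - (15 + 3²) = 0 - (15 + 9) = 0 - 1*24 = 0 - 24 = -24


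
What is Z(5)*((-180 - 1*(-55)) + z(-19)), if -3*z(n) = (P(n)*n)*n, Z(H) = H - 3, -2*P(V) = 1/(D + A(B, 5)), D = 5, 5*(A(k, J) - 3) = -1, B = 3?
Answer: -27445/117 ≈ -234.57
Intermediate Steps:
A(k, J) = 14/5 (A(k, J) = 3 + (⅕)*(-1) = 3 - ⅕ = 14/5)
P(V) = -5/78 (P(V) = -1/(2*(5 + 14/5)) = -1/(2*39/5) = -½*5/39 = -5/78)
Z(H) = -3 + H
z(n) = 5*n²/234 (z(n) = -(-5*n/78)*n/3 = -(-5)*n²/234 = 5*n²/234)
Z(5)*((-180 - 1*(-55)) + z(-19)) = (-3 + 5)*((-180 - 1*(-55)) + (5/234)*(-19)²) = 2*((-180 + 55) + (5/234)*361) = 2*(-125 + 1805/234) = 2*(-27445/234) = -27445/117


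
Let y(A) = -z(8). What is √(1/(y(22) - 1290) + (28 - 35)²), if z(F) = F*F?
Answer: √89831130/1354 ≈ 6.9999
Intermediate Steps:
z(F) = F²
y(A) = -64 (y(A) = -1*8² = -1*64 = -64)
√(1/(y(22) - 1290) + (28 - 35)²) = √(1/(-64 - 1290) + (28 - 35)²) = √(1/(-1354) + (-7)²) = √(-1/1354 + 49) = √(66345/1354) = √89831130/1354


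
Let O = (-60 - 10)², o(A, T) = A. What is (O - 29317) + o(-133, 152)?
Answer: -24550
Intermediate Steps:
O = 4900 (O = (-70)² = 4900)
(O - 29317) + o(-133, 152) = (4900 - 29317) - 133 = -24417 - 133 = -24550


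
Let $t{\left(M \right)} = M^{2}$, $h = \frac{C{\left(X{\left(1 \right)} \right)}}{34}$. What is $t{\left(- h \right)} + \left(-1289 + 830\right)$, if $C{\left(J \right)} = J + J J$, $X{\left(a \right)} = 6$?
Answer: $- \frac{132210}{289} \approx -457.47$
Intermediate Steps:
$C{\left(J \right)} = J + J^{2}$
$h = \frac{21}{17}$ ($h = \frac{6 \left(1 + 6\right)}{34} = 6 \cdot 7 \cdot \frac{1}{34} = 42 \cdot \frac{1}{34} = \frac{21}{17} \approx 1.2353$)
$t{\left(- h \right)} + \left(-1289 + 830\right) = \left(\left(-1\right) \frac{21}{17}\right)^{2} + \left(-1289 + 830\right) = \left(- \frac{21}{17}\right)^{2} - 459 = \frac{441}{289} - 459 = - \frac{132210}{289}$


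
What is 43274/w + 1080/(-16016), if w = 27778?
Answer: 41442259/27805778 ≈ 1.4904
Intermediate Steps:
43274/w + 1080/(-16016) = 43274/27778 + 1080/(-16016) = 43274*(1/27778) + 1080*(-1/16016) = 21637/13889 - 135/2002 = 41442259/27805778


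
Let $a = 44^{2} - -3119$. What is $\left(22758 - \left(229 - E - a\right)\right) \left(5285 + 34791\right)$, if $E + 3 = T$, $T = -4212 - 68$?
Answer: $933810876$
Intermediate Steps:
$a = 5055$ ($a = 1936 + 3119 = 5055$)
$T = -4280$
$E = -4283$ ($E = -3 - 4280 = -4283$)
$\left(22758 - \left(229 - E - a\right)\right) \left(5285 + 34791\right) = \left(22758 + \left(\left(13689 + \left(-4283 + 5055\right)\right) - 13918\right)\right) \left(5285 + 34791\right) = \left(22758 + \left(\left(13689 + 772\right) - 13918\right)\right) 40076 = \left(22758 + \left(14461 - 13918\right)\right) 40076 = \left(22758 + 543\right) 40076 = 23301 \cdot 40076 = 933810876$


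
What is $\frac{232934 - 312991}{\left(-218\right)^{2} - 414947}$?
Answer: $\frac{80057}{367423} \approx 0.21789$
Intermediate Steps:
$\frac{232934 - 312991}{\left(-218\right)^{2} - 414947} = - \frac{80057}{47524 - 414947} = - \frac{80057}{-367423} = \left(-80057\right) \left(- \frac{1}{367423}\right) = \frac{80057}{367423}$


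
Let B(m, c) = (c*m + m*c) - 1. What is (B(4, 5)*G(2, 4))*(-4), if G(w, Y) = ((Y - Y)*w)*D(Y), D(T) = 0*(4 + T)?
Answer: 0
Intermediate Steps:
D(T) = 0
B(m, c) = -1 + 2*c*m (B(m, c) = (c*m + c*m) - 1 = 2*c*m - 1 = -1 + 2*c*m)
G(w, Y) = 0 (G(w, Y) = ((Y - Y)*w)*0 = (0*w)*0 = 0*0 = 0)
(B(4, 5)*G(2, 4))*(-4) = ((-1 + 2*5*4)*0)*(-4) = ((-1 + 40)*0)*(-4) = (39*0)*(-4) = 0*(-4) = 0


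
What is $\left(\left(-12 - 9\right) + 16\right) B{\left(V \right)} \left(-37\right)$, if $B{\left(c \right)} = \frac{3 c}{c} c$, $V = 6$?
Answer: $3330$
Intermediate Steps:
$B{\left(c \right)} = 3 c$
$\left(\left(-12 - 9\right) + 16\right) B{\left(V \right)} \left(-37\right) = \left(\left(-12 - 9\right) + 16\right) 3 \cdot 6 \left(-37\right) = \left(-21 + 16\right) 18 \left(-37\right) = \left(-5\right) 18 \left(-37\right) = \left(-90\right) \left(-37\right) = 3330$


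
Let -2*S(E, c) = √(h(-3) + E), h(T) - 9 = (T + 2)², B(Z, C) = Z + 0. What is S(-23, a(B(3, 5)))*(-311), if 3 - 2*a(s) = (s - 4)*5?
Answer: 311*I*√13/2 ≈ 560.66*I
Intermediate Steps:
B(Z, C) = Z
a(s) = 23/2 - 5*s/2 (a(s) = 3/2 - (s - 4)*5/2 = 3/2 - (-4 + s)*5/2 = 3/2 - (-20 + 5*s)/2 = 3/2 + (10 - 5*s/2) = 23/2 - 5*s/2)
h(T) = 9 + (2 + T)² (h(T) = 9 + (T + 2)² = 9 + (2 + T)²)
S(E, c) = -√(10 + E)/2 (S(E, c) = -√((9 + (2 - 3)²) + E)/2 = -√((9 + (-1)²) + E)/2 = -√((9 + 1) + E)/2 = -√(10 + E)/2)
S(-23, a(B(3, 5)))*(-311) = -√(10 - 23)/2*(-311) = -I*√13/2*(-311) = 311*I*√13/2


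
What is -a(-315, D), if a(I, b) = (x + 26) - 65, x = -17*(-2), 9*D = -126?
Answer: 5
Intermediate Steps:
D = -14 (D = (1/9)*(-126) = -14)
x = 34
a(I, b) = -5 (a(I, b) = (34 + 26) - 65 = 60 - 65 = -5)
-a(-315, D) = -1*(-5) = 5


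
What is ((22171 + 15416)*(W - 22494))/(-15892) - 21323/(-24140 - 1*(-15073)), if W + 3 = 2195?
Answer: 3459643723237/72046382 ≈ 48020.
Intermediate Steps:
W = 2192 (W = -3 + 2195 = 2192)
((22171 + 15416)*(W - 22494))/(-15892) - 21323/(-24140 - 1*(-15073)) = ((22171 + 15416)*(2192 - 22494))/(-15892) - 21323/(-24140 - 1*(-15073)) = (37587*(-20302))*(-1/15892) - 21323/(-24140 + 15073) = -763091274*(-1/15892) - 21323/(-9067) = 381545637/7946 - 21323*(-1/9067) = 381545637/7946 + 21323/9067 = 3459643723237/72046382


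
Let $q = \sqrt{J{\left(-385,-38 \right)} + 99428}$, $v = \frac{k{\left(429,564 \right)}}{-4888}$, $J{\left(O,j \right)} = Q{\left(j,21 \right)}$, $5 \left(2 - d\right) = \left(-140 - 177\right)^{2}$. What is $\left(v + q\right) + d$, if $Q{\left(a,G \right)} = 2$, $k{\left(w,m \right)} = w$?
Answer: $- \frac{37780269}{1880} + \sqrt{99430} \approx -19781.0$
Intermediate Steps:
$d = - \frac{100479}{5}$ ($d = 2 - \frac{\left(-140 - 177\right)^{2}}{5} = 2 - \frac{\left(-317\right)^{2}}{5} = 2 - \frac{100489}{5} = - \frac{100479}{5} \approx -20096.0$)
$J{\left(O,j \right)} = 2$
$v = - \frac{33}{376}$ ($v = \frac{429}{-4888} = 429 \left(- \frac{1}{4888}\right) = - \frac{33}{376} \approx -0.087766$)
$q = \sqrt{99430}$ ($q = \sqrt{2 + 99428} = \sqrt{99430} \approx 315.33$)
$\left(v + q\right) + d = \left(- \frac{33}{376} + \sqrt{99430}\right) - \frac{100479}{5} = - \frac{37780269}{1880} + \sqrt{99430}$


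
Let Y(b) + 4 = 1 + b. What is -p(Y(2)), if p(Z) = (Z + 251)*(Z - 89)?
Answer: 22500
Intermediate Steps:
Y(b) = -3 + b (Y(b) = -4 + (1 + b) = -3 + b)
p(Z) = (-89 + Z)*(251 + Z) (p(Z) = (251 + Z)*(-89 + Z) = (-89 + Z)*(251 + Z))
-p(Y(2)) = -(-22339 + (-3 + 2)**2 + 162*(-3 + 2)) = -(-22339 + (-1)**2 + 162*(-1)) = -(-22339 + 1 - 162) = -1*(-22500) = 22500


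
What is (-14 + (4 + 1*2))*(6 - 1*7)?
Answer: 8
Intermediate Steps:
(-14 + (4 + 1*2))*(6 - 1*7) = (-14 + (4 + 2))*(6 - 7) = (-14 + 6)*(-1) = -8*(-1) = 8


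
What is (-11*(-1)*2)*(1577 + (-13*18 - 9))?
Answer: 29348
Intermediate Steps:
(-11*(-1)*2)*(1577 + (-13*18 - 9)) = (11*2)*(1577 + (-234 - 9)) = 22*(1577 - 243) = 22*1334 = 29348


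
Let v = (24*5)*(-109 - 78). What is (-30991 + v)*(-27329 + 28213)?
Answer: -47233004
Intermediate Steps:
v = -22440 (v = 120*(-187) = -22440)
(-30991 + v)*(-27329 + 28213) = (-30991 - 22440)*(-27329 + 28213) = -53431*884 = -47233004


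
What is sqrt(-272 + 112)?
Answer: 4*I*sqrt(10) ≈ 12.649*I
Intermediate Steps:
sqrt(-272 + 112) = sqrt(-160) = 4*I*sqrt(10)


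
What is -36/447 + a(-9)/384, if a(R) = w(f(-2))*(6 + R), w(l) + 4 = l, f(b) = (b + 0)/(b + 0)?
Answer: -1089/19072 ≈ -0.057099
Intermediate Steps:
f(b) = 1 (f(b) = b/b = 1)
w(l) = -4 + l
a(R) = -18 - 3*R (a(R) = (-4 + 1)*(6 + R) = -3*(6 + R) = -18 - 3*R)
-36/447 + a(-9)/384 = -36/447 + (-18 - 3*(-9))/384 = -36*1/447 + (-18 + 27)*(1/384) = -12/149 + 9*(1/384) = -12/149 + 3/128 = -1089/19072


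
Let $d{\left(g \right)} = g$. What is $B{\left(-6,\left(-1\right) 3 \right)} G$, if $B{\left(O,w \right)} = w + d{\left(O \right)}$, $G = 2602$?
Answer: $-23418$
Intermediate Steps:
$B{\left(O,w \right)} = O + w$ ($B{\left(O,w \right)} = w + O = O + w$)
$B{\left(-6,\left(-1\right) 3 \right)} G = \left(-6 - 3\right) 2602 = \left(-9\right) 2602 = -23418$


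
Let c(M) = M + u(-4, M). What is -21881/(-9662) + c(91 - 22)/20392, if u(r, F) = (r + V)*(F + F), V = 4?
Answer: 223432015/98513752 ≈ 2.2680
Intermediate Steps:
u(r, F) = 2*F*(4 + r) (u(r, F) = (r + 4)*(F + F) = (4 + r)*(2*F) = 2*F*(4 + r))
c(M) = M (c(M) = M + 2*M*(4 - 4) = M + 2*M*0 = M + 0 = M)
-21881/(-9662) + c(91 - 22)/20392 = -21881/(-9662) + (91 - 22)/20392 = -21881*(-1/9662) + 69*(1/20392) = 21881/9662 + 69/20392 = 223432015/98513752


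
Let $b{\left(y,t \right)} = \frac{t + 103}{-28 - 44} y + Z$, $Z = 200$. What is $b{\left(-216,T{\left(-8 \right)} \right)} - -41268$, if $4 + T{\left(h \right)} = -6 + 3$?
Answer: $41756$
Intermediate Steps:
$T{\left(h \right)} = -7$ ($T{\left(h \right)} = -4 + \left(-6 + 3\right) = -4 - 3 = -7$)
$b{\left(y,t \right)} = 200 + y \left(- \frac{103}{72} - \frac{t}{72}\right)$ ($b{\left(y,t \right)} = \frac{t + 103}{-28 - 44} y + 200 = \frac{103 + t}{-72} y + 200 = \left(103 + t\right) \left(- \frac{1}{72}\right) y + 200 = \left(- \frac{103}{72} - \frac{t}{72}\right) y + 200 = y \left(- \frac{103}{72} - \frac{t}{72}\right) + 200 = 200 + y \left(- \frac{103}{72} - \frac{t}{72}\right)$)
$b{\left(-216,T{\left(-8 \right)} \right)} - -41268 = \left(200 - -309 - \left(- \frac{7}{72}\right) \left(-216\right)\right) - -41268 = \left(200 + 309 - 21\right) + 41268 = 488 + 41268 = 41756$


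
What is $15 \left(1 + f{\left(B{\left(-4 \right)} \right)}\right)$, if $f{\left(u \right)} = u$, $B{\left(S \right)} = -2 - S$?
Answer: $45$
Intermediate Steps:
$15 \left(1 + f{\left(B{\left(-4 \right)} \right)}\right) = 15 \left(1 - -2\right) = 15 \left(1 + \left(-2 + 4\right)\right) = 15 \left(1 + 2\right) = 15 \cdot 3 = 45$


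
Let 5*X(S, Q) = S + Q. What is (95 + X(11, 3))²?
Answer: 239121/25 ≈ 9564.8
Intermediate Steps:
X(S, Q) = Q/5 + S/5 (X(S, Q) = (S + Q)/5 = (Q + S)/5 = Q/5 + S/5)
(95 + X(11, 3))² = (95 + ((⅕)*3 + (⅕)*11))² = (95 + (⅗ + 11/5))² = (95 + 14/5)² = (489/5)² = 239121/25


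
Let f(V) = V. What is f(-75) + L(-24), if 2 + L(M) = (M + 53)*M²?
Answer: 16627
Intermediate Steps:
L(M) = -2 + M²*(53 + M) (L(M) = -2 + (M + 53)*M² = -2 + (53 + M)*M² = -2 + M²*(53 + M))
f(-75) + L(-24) = -75 + (-2 + (-24)³ + 53*(-24)²) = -75 + (-2 - 13824 + 53*576) = -75 + (-2 - 13824 + 30528) = -75 + 16702 = 16627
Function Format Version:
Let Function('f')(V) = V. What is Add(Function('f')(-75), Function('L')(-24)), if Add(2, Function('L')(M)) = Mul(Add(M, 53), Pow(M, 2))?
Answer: 16627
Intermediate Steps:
Function('L')(M) = Add(-2, Mul(Pow(M, 2), Add(53, M))) (Function('L')(M) = Add(-2, Mul(Add(M, 53), Pow(M, 2))) = Add(-2, Mul(Add(53, M), Pow(M, 2))) = Add(-2, Mul(Pow(M, 2), Add(53, M))))
Add(Function('f')(-75), Function('L')(-24)) = Add(-75, Add(-2, Pow(-24, 3), Mul(53, Pow(-24, 2)))) = Add(-75, Add(-2, -13824, Mul(53, 576))) = Add(-75, Add(-2, -13824, 30528)) = Add(-75, 16702) = 16627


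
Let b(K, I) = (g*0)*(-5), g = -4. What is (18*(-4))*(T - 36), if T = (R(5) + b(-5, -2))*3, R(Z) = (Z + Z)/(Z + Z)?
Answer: 2376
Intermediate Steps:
b(K, I) = 0 (b(K, I) = -4*0*(-5) = 0*(-5) = 0)
R(Z) = 1 (R(Z) = (2*Z)/((2*Z)) = (2*Z)*(1/(2*Z)) = 1)
T = 3 (T = (1 + 0)*3 = 1*3 = 3)
(18*(-4))*(T - 36) = (18*(-4))*(3 - 36) = -72*(-33) = 2376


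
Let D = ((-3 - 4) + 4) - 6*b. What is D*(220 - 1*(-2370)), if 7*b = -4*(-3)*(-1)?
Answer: 18870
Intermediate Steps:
b = -12/7 (b = (-4*(-3)*(-1))/7 = (12*(-1))/7 = (⅐)*(-12) = -12/7 ≈ -1.7143)
D = 51/7 (D = ((-3 - 4) + 4) - 6*(-12/7) = (-7 + 4) + 72/7 = -3 + 72/7 = 51/7 ≈ 7.2857)
D*(220 - 1*(-2370)) = 51*(220 - 1*(-2370))/7 = 51*(220 + 2370)/7 = (51/7)*2590 = 18870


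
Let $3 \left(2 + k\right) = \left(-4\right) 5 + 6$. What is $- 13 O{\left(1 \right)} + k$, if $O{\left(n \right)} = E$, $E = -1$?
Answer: $\frac{19}{3} \approx 6.3333$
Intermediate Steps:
$O{\left(n \right)} = -1$
$k = - \frac{20}{3}$ ($k = -2 + \frac{\left(-4\right) 5 + 6}{3} = -2 + \frac{-20 + 6}{3} = -2 + \frac{1}{3} \left(-14\right) = -2 - \frac{14}{3} = - \frac{20}{3} \approx -6.6667$)
$- 13 O{\left(1 \right)} + k = \left(-13\right) \left(-1\right) - \frac{20}{3} = 13 - \frac{20}{3} = \frac{19}{3}$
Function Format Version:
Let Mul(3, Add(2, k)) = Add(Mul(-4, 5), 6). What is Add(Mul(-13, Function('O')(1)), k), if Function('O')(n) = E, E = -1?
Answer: Rational(19, 3) ≈ 6.3333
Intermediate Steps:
Function('O')(n) = -1
k = Rational(-20, 3) (k = Add(-2, Mul(Rational(1, 3), Add(Mul(-4, 5), 6))) = Add(-2, Mul(Rational(1, 3), Add(-20, 6))) = Add(-2, Mul(Rational(1, 3), -14)) = Add(-2, Rational(-14, 3)) = Rational(-20, 3) ≈ -6.6667)
Add(Mul(-13, Function('O')(1)), k) = Add(Mul(-13, -1), Rational(-20, 3)) = Add(13, Rational(-20, 3)) = Rational(19, 3)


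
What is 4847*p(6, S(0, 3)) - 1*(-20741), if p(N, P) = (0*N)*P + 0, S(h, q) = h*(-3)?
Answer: 20741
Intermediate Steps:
S(h, q) = -3*h
p(N, P) = 0 (p(N, P) = 0*P + 0 = 0 + 0 = 0)
4847*p(6, S(0, 3)) - 1*(-20741) = 4847*0 - 1*(-20741) = 0 + 20741 = 20741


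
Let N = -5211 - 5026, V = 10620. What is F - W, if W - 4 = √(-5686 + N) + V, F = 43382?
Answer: 32758 - I*√15923 ≈ 32758.0 - 126.19*I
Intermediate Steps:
N = -10237
W = 10624 + I*√15923 (W = 4 + (√(-5686 - 10237) + 10620) = 4 + (√(-15923) + 10620) = 4 + (I*√15923 + 10620) = 4 + (10620 + I*√15923) = 10624 + I*√15923 ≈ 10624.0 + 126.19*I)
F - W = 43382 - (10624 + I*√15923) = 43382 + (-10624 - I*√15923) = 32758 - I*√15923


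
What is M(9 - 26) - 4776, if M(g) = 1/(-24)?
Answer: -114625/24 ≈ -4776.0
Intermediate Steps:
M(g) = -1/24
M(9 - 26) - 4776 = -1/24 - 4776 = -114625/24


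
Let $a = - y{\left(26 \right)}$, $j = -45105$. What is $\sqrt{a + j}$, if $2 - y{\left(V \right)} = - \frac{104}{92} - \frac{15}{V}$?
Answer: $\frac{123 i \sqrt{1066234}}{598} \approx 212.39 i$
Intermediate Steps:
$y{\left(V \right)} = \frac{72}{23} + \frac{15}{V}$ ($y{\left(V \right)} = 2 - \left(- \frac{104}{92} - \frac{15}{V}\right) = 2 - \left(\left(-104\right) \frac{1}{92} - \frac{15}{V}\right) = 2 - \left(- \frac{26}{23} - \frac{15}{V}\right) = 2 + \left(\frac{26}{23} + \frac{15}{V}\right) = \frac{72}{23} + \frac{15}{V}$)
$a = - \frac{2217}{598}$ ($a = - (\frac{72}{23} + \frac{15}{26}) = \left(-1\right) \frac{2217}{598} = - \frac{2217}{598} \approx -3.7074$)
$\sqrt{a + j} = \sqrt{- \frac{2217}{598} - 45105} = \sqrt{- \frac{26975007}{598}} = \frac{123 i \sqrt{1066234}}{598}$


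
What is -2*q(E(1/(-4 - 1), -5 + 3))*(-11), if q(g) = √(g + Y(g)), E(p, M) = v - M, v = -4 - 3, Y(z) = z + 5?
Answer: 22*I*√5 ≈ 49.193*I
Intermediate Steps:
Y(z) = 5 + z
v = -7
E(p, M) = -7 - M
q(g) = √(5 + 2*g) (q(g) = √(g + (5 + g)) = √(5 + 2*g))
-2*q(E(1/(-4 - 1), -5 + 3))*(-11) = -2*√(5 + 2*(-7 - (-5 + 3)))*(-11) = -2*√(5 + 2*(-7 - 1*(-2)))*(-11) = -2*√(5 + 2*(-7 + 2))*(-11) = -2*√(5 + 2*(-5))*(-11) = -2*√(5 - 10)*(-11) = -2*I*√5*(-11) = 22*I*√5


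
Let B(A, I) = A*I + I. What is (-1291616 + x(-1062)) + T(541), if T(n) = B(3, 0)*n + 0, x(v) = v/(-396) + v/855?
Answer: -2699474431/2090 ≈ -1.2916e+6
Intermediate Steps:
B(A, I) = I + A*I
x(v) = -17*v/12540 (x(v) = v*(-1/396) + v*(1/855) = -v/396 + v/855 = -17*v/12540)
T(n) = 0 (T(n) = (0*(1 + 3))*n + 0 = (0*4)*n + 0 = 0*n + 0 = 0 + 0 = 0)
(-1291616 + x(-1062)) + T(541) = (-1291616 - 17/12540*(-1062)) + 0 = (-1291616 + 3009/2090) + 0 = -2699474431/2090 + 0 = -2699474431/2090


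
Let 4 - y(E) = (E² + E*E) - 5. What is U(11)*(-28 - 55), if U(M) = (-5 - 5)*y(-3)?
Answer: -7470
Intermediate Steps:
y(E) = 9 - 2*E² (y(E) = 4 - ((E² + E*E) - 5) = 4 - ((E² + E²) - 5) = 4 - (2*E² - 5) = 4 - (-5 + 2*E²) = 4 + (5 - 2*E²) = 9 - 2*E²)
U(M) = 90 (U(M) = (-5 - 5)*(9 - 2*(-3)²) = -10*(9 - 2*9) = -10*(9 - 18) = -10*(-9) = 90)
U(11)*(-28 - 55) = 90*(-28 - 55) = 90*(-83) = -7470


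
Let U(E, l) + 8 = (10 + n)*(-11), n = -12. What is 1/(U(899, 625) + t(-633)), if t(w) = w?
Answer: -1/619 ≈ -0.0016155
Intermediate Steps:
U(E, l) = 14 (U(E, l) = -8 + (10 - 12)*(-11) = -8 - 2*(-11) = -8 + 22 = 14)
1/(U(899, 625) + t(-633)) = 1/(14 - 633) = 1/(-619) = -1/619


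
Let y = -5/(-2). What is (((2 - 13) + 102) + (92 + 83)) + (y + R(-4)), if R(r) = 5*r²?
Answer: 697/2 ≈ 348.50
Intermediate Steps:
y = 5/2 (y = -½*(-5) = 5/2 ≈ 2.5000)
(((2 - 13) + 102) + (92 + 83)) + (y + R(-4)) = (((2 - 13) + 102) + (92 + 83)) + (5/2 + 5*(-4)²) = ((-11 + 102) + 175) + (5/2 + 5*16) = (91 + 175) + (5/2 + 80) = 266 + 165/2 = 697/2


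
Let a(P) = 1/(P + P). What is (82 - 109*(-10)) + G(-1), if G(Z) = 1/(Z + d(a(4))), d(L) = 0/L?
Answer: 1171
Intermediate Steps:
a(P) = 1/(2*P)
d(L) = 0
G(Z) = 1/Z (G(Z) = 1/(Z + 0) = 1/Z)
(82 - 109*(-10)) + G(-1) = (82 - 109*(-10)) + 1/(-1) = (82 + 1090) - 1 = 1172 - 1 = 1171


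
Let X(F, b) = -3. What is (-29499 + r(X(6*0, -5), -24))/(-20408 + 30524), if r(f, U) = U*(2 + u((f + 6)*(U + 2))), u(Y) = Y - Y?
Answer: -3283/1124 ≈ -2.9208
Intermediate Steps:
u(Y) = 0
r(f, U) = 2*U (r(f, U) = U*(2 + 0) = U*2 = 2*U)
(-29499 + r(X(6*0, -5), -24))/(-20408 + 30524) = (-29499 + 2*(-24))/(-20408 + 30524) = (-29499 - 48)/10116 = -29547*1/10116 = -3283/1124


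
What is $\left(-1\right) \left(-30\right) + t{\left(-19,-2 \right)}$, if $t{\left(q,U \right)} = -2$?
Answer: $28$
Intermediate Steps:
$\left(-1\right) \left(-30\right) + t{\left(-19,-2 \right)} = \left(-1\right) \left(-30\right) - 2 = 30 - 2 = 28$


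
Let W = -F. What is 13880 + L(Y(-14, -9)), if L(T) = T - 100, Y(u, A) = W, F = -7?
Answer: 13787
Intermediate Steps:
W = 7 (W = -1*(-7) = 7)
Y(u, A) = 7
L(T) = -100 + T
13880 + L(Y(-14, -9)) = 13880 + (-100 + 7) = 13880 - 93 = 13787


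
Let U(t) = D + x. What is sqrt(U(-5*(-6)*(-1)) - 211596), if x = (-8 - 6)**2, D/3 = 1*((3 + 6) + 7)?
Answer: 2*I*sqrt(52838) ≈ 459.73*I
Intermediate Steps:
D = 48 (D = 3*(1*((3 + 6) + 7)) = 3*(1*(9 + 7)) = 3*(1*16) = 3*16 = 48)
x = 196 (x = (-14)**2 = 196)
U(t) = 244 (U(t) = 48 + 196 = 244)
sqrt(U(-5*(-6)*(-1)) - 211596) = sqrt(244 - 211596) = sqrt(-211352) = 2*I*sqrt(52838)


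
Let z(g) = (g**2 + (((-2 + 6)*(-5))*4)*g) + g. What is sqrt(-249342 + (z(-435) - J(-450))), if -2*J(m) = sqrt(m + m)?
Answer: sqrt(-25752 + 15*I) ≈ 0.0467 + 160.47*I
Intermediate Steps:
z(g) = g**2 - 79*g (z(g) = (g**2 + ((4*(-5))*4)*g) + g = (g**2 + (-20*4)*g) + g = (g**2 - 80*g) + g = g**2 - 79*g)
J(m) = -sqrt(2)*sqrt(m)/2 (J(m) = -sqrt(m + m)/2 = -sqrt(2)*sqrt(m)/2)
sqrt(-249342 + (z(-435) - J(-450))) = sqrt(-249342 + (-435*(-79 - 435) - (-1)*sqrt(2)*sqrt(-450)/2)) = sqrt(-249342 + (-435*(-514) - (-1)*sqrt(2)*15*I*sqrt(2)/2)) = sqrt(-249342 + (223590 - (-15)*I)) = sqrt(-249342 + (223590 + 15*I)) = sqrt(-25752 + 15*I)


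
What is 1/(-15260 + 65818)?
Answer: 1/50558 ≈ 1.9779e-5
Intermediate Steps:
1/(-15260 + 65818) = 1/50558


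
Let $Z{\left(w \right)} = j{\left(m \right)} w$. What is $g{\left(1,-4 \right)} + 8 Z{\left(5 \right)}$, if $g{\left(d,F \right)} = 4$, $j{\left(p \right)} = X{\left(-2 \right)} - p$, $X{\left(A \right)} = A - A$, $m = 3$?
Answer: $-116$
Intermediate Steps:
$X{\left(A \right)} = 0$
$j{\left(p \right)} = - p$ ($j{\left(p \right)} = 0 - p = - p$)
$Z{\left(w \right)} = - 3 w$ ($Z{\left(w \right)} = \left(-1\right) 3 w = - 3 w$)
$g{\left(1,-4 \right)} + 8 Z{\left(5 \right)} = 4 + 8 \left(\left(-3\right) 5\right) = 4 + 8 \left(-15\right) = 4 - 120 = -116$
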